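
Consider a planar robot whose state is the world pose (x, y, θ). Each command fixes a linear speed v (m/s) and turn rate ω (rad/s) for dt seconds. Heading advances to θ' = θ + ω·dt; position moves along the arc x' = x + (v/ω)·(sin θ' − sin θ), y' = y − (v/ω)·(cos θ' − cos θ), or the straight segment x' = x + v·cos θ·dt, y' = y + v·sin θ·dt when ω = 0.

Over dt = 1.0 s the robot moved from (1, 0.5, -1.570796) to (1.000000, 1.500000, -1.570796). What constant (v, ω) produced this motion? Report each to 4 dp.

Δθ = -1.570796 − -1.570796 = 0.000000
ω = Δθ/dt = 0.000000/1.0 = 0.0000
ω = 0 → v = (Δx·cos θ + Δy·sin θ)/dt = -1.0000

v = -1.0000, ω = 0.0000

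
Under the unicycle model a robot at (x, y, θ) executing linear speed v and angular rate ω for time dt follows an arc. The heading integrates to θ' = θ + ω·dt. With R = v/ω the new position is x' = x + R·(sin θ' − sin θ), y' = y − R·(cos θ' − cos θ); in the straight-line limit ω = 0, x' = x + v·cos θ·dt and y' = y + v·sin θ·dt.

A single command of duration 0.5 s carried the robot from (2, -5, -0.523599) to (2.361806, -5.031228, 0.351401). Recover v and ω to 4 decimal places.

v = 0.7500, ω = 1.7500

Δθ = 0.351401 − -0.523599 = 0.875000
ω = Δθ/dt = 0.875000/0.5 = 1.7500
R = Δx/(sin θ' − sin θ) = 0.4286
v = R·ω = 0.4286·1.7500 = 0.7500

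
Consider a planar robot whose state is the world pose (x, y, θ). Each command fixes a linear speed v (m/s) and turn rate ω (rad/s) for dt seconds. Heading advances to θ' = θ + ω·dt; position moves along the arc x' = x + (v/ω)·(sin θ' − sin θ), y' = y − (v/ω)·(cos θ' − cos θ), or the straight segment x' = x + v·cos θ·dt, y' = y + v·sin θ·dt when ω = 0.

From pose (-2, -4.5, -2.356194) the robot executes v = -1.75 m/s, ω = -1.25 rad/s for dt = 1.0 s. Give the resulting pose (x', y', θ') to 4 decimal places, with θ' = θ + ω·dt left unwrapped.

(-0.3828, -4.2383, -3.6062)

θ' = -2.3562 + -1.25·1.0 = -3.6062
R = v/ω = -1.75/-1.25 = 1.4000
x' = -2 + 1.4000·(sin -3.6062 − sin -2.3562) = -0.3828
y' = -4.5 − 1.4000·(cos -3.6062 − cos -2.3562) = -4.2383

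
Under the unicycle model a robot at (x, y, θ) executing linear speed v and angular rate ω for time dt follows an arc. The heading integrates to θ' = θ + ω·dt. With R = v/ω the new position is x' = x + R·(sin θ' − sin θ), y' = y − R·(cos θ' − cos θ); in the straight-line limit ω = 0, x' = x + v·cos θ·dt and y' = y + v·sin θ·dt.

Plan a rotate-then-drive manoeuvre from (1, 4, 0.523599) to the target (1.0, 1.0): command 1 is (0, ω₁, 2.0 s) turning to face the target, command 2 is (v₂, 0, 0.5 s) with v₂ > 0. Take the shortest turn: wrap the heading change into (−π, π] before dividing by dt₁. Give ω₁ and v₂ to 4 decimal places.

heading to target = atan2(1−4, 1−1) = -1.5708
Δθ = wrap(-1.5708 − 0.5236) = -2.0944; ω₁ = Δθ/dt₁ = -1.0472
distance = √((1−1)² + (1−4)²) = 3.0000; v₂ = distance/dt₂ = 6.0000

ω₁ = -1.0472, v₂ = 6.0000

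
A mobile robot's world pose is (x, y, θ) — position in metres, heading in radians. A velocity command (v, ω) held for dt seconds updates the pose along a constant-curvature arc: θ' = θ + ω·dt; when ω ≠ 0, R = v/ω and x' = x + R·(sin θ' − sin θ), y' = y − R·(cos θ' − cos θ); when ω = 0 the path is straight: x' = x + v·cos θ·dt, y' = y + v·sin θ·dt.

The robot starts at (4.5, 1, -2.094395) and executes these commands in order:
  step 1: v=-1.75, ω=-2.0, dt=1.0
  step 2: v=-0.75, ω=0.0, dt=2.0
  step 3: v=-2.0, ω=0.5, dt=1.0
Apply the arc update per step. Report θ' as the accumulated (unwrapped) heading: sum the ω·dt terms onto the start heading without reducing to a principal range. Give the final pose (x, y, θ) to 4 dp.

step 1: θ'=-4.0944 (R=0.8750) → pose (5.9709, 1.0695, -4.0944)
step 2: θ'=-4.0944 (straight) → pose (6.8400, -0.1531, -4.0944)
step 3: θ'=-3.5944 (R=-4.0000) → pose (8.3503, -1.4324, -3.5944)

(8.3503, -1.4324, -3.5944)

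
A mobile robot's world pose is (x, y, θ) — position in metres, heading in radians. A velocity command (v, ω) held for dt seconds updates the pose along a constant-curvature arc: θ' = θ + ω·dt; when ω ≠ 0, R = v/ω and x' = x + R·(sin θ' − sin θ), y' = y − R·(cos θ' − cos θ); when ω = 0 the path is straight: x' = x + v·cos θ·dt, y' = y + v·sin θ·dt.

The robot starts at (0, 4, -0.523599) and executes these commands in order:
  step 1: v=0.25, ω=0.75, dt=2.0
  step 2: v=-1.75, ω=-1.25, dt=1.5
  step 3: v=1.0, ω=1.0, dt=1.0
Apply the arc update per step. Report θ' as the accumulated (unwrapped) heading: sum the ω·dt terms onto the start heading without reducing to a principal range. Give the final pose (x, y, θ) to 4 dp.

step 1: θ'=0.9764 (R=0.3333) → pose (0.4428, 4.1020, 0.9764)
step 2: θ'=-0.8986 (R=1.4000) → pose (-1.8125, 4.0142, -0.8986)
step 3: θ'=0.1014 (R=1.0000) → pose (-0.9288, 3.6421, 0.1014)

(-0.9288, 3.6421, 0.1014)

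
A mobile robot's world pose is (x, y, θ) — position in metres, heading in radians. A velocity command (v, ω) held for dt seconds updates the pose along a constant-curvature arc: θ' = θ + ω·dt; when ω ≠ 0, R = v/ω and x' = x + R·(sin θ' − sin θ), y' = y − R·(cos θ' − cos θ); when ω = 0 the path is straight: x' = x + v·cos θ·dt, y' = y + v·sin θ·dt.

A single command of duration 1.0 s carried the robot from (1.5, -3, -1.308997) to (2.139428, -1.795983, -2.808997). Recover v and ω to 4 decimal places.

Δθ = -2.808997 − -1.308997 = -1.500000
ω = Δθ/dt = -1.500000/1.0 = -1.5000
R = −Δy/(cos θ' − cos θ) = 1.0000
v = R·ω = 1.0000·-1.5000 = -1.5000

v = -1.5000, ω = -1.5000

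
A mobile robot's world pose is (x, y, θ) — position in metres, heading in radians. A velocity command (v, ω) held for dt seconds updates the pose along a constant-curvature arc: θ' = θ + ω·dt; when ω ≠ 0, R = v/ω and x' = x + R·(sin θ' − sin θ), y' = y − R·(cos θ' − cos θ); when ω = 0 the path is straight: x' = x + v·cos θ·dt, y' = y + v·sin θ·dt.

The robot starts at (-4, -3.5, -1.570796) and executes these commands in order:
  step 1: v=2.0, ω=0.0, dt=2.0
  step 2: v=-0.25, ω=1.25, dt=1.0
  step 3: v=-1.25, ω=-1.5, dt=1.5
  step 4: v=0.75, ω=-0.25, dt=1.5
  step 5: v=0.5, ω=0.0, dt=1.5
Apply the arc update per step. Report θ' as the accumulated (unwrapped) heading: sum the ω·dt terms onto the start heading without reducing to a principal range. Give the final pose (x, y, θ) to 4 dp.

(-6.0974, -6.3823, -2.9458)

step 1: θ'=-1.5708 (straight) → pose (-4.0000, -7.5000, -1.5708)
step 2: θ'=-0.3208 (R=-0.2000) → pose (-4.1369, -7.3102, -0.3208)
step 3: θ'=-2.5708 (R=0.8333) → pose (-4.3244, -5.8182, -2.5708)
step 4: θ'=-2.9458 (R=-3.0000) → pose (-5.3617, -6.2364, -2.9458)
step 5: θ'=-2.9458 (straight) → pose (-6.0974, -6.3823, -2.9458)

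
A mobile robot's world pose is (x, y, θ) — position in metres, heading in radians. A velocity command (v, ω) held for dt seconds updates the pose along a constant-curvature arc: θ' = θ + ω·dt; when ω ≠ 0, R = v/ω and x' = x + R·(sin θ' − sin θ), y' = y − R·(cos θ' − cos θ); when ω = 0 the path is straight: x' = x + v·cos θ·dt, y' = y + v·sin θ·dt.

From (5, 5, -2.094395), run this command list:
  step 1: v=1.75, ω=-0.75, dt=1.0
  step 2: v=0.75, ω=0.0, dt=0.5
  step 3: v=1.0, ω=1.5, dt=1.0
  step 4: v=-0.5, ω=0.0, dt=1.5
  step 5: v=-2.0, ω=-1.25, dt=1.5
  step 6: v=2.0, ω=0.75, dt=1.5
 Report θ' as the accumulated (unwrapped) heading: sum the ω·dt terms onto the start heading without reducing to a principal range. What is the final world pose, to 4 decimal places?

(1.8481, 4.3986, -2.0944)

step 1: θ'=-2.8444 (R=-2.3333) → pose (3.6626, 3.9356, -2.8444)
step 2: θ'=-2.8444 (straight) → pose (3.3040, 3.8258, -2.8444)
step 3: θ'=-1.3444 (R=0.6667) → pose (2.8496, 3.0387, -1.3444)
step 4: θ'=-1.3444 (straight) → pose (2.6812, 3.7696, -1.3444)
step 5: θ'=-3.2194 (R=1.6000) → pose (4.3648, 5.7239, -3.2194)
step 6: θ'=-2.0944 (R=2.6667) → pose (1.8481, 4.3986, -2.0944)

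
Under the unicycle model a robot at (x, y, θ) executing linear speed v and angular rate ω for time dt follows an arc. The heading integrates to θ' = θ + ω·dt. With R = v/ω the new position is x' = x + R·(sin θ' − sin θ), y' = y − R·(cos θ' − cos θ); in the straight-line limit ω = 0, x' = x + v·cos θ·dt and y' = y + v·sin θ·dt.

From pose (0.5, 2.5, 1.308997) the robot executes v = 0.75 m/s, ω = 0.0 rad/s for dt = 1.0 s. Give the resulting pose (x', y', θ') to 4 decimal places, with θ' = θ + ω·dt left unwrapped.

θ' = 1.3090 + 0.0·1.0 = 1.3090
ω = 0 → straight: x' = 0.5 + 0.75·cos(1.3090)·1.0 = 0.6941
y' = 2.5 + 0.75·sin(1.3090)·1.0 = 3.2244

(0.6941, 3.2244, 1.3090)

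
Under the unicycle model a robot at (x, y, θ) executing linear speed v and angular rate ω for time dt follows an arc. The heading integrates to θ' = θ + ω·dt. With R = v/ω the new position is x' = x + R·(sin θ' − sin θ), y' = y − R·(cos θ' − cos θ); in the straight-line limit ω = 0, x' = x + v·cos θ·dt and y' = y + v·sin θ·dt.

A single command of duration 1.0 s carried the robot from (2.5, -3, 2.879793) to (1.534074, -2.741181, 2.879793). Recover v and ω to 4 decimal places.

Δθ = 2.879793 − 2.879793 = 0.000000
ω = Δθ/dt = 0.000000/1.0 = 0.0000
ω = 0 → v = (Δx·cos θ + Δy·sin θ)/dt = 1.0000

v = 1.0000, ω = 0.0000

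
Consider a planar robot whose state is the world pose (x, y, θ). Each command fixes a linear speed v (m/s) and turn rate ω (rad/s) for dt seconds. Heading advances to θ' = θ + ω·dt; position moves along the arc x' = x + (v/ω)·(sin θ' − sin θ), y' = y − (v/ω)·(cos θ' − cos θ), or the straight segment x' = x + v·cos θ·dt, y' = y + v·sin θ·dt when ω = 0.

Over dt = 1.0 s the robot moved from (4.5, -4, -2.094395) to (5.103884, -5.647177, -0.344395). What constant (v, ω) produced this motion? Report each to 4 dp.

v = 2.0000, ω = 1.7500

Δθ = -0.344395 − -2.094395 = 1.750000
ω = Δθ/dt = 1.750000/1.0 = 1.7500
R = −Δy/(cos θ' − cos θ) = 1.1429
v = R·ω = 1.1429·1.7500 = 2.0000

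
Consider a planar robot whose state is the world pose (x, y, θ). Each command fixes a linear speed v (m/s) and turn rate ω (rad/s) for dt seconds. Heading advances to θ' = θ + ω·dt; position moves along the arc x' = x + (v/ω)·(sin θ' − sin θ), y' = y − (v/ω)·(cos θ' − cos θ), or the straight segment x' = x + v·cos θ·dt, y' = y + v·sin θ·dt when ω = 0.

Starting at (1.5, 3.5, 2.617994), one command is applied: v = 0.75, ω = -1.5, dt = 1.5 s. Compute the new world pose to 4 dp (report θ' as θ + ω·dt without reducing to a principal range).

(1.5701, 4.3995, 0.3680)

θ' = 2.6180 + -1.5·1.5 = 0.3680
R = v/ω = 0.75/-1.5 = -0.5000
x' = 1.5 + -0.5000·(sin 0.3680 − sin 2.6180) = 1.5701
y' = 3.5 − -0.5000·(cos 0.3680 − cos 2.6180) = 4.3995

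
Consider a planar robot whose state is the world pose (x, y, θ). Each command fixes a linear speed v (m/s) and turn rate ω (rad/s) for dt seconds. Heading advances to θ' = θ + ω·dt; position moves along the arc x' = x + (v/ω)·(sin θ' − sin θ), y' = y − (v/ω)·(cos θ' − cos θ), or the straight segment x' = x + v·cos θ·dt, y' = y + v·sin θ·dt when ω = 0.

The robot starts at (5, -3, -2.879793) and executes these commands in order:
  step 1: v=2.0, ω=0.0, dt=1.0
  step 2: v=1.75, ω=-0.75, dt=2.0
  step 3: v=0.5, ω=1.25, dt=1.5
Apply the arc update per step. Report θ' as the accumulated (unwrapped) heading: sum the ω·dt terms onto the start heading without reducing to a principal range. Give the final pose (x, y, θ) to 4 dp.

step 1: θ'=-2.8798 (straight) → pose (3.0681, -3.5176, -2.8798)
step 2: θ'=-4.3798 (R=-2.3333) → pose (0.2588, -2.0256, -4.3798)
step 3: θ'=-2.5048 (R=0.4000) → pose (-0.3572, -1.8346, -2.5048)

(-0.3572, -1.8346, -2.5048)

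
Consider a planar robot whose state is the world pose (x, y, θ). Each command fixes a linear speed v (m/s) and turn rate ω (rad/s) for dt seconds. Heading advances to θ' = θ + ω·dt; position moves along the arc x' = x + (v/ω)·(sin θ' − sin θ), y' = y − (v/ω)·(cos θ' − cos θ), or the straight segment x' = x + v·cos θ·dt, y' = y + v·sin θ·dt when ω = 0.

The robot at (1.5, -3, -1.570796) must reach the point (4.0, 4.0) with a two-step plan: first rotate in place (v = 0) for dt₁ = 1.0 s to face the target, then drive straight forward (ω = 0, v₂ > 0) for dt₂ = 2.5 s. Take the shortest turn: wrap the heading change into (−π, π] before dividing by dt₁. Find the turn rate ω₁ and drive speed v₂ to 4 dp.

heading to target = atan2(4−-3, 4−1.5) = 1.2278
Δθ = wrap(1.2278 − -1.5708) = 2.7986; ω₁ = Δθ/dt₁ = 2.7986
distance = √((4−1.5)² + (4−-3)²) = 7.4330; v₂ = distance/dt₂ = 2.9732

ω₁ = 2.7986, v₂ = 2.9732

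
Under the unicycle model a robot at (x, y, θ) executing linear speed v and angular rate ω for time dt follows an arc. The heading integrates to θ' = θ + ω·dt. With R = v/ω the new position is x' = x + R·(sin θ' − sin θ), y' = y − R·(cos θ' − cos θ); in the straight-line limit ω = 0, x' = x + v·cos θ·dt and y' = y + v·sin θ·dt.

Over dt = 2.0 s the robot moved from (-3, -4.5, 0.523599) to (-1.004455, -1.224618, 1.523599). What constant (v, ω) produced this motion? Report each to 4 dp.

v = 2.0000, ω = 0.5000

Δθ = 1.523599 − 0.523599 = 1.000000
ω = Δθ/dt = 1.000000/2.0 = 0.5000
R = −Δy/(cos θ' − cos θ) = 4.0000
v = R·ω = 4.0000·0.5000 = 2.0000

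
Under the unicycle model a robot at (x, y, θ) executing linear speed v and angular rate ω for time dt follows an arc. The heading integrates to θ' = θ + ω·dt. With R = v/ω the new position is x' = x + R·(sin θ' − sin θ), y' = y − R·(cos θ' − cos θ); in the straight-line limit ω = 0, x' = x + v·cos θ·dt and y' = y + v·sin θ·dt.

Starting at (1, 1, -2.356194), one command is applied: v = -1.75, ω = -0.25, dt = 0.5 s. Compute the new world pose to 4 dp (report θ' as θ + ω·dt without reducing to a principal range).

(1.6557, 1.5785, -2.4812)

θ' = -2.3562 + -0.25·0.5 = -2.4812
R = v/ω = -1.75/-0.25 = 7.0000
x' = 1 + 7.0000·(sin -2.4812 − sin -2.3562) = 1.6557
y' = 1 − 7.0000·(cos -2.4812 − cos -2.3562) = 1.5785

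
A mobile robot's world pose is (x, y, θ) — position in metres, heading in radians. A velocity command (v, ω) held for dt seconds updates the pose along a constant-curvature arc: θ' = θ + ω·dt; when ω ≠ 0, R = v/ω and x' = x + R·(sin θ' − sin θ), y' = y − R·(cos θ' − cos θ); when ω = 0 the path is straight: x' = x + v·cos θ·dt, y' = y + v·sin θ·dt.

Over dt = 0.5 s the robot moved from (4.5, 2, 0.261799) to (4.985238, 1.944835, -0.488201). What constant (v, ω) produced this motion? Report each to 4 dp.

v = 1.0000, ω = -1.5000

Δθ = -0.488201 − 0.261799 = -0.750000
ω = Δθ/dt = -0.750000/0.5 = -1.5000
R = Δx/(sin θ' − sin θ) = -0.6667
v = R·ω = -0.6667·-1.5000 = 1.0000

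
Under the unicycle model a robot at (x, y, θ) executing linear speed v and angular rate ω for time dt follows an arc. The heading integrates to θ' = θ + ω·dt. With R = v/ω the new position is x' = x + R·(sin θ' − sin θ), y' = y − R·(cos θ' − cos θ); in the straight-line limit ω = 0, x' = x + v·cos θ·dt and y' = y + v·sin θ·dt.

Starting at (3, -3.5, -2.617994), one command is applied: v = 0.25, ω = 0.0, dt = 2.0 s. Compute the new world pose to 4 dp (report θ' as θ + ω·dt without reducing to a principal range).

(2.5670, -3.7500, -2.6180)

θ' = -2.6180 + 0.0·2.0 = -2.6180
ω = 0 → straight: x' = 3 + 0.25·cos(-2.6180)·2.0 = 2.5670
y' = -3.5 + 0.25·sin(-2.6180)·2.0 = -3.7500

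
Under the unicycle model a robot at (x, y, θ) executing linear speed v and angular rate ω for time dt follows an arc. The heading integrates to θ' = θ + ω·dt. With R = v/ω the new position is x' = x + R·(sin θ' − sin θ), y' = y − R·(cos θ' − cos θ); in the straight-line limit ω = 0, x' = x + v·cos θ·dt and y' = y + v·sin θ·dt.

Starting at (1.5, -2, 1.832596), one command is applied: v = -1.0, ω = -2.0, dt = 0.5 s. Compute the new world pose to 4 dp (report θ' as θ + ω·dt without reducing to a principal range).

θ' = 1.8326 + -2.0·0.5 = 0.8326
R = v/ω = -1.0/-2.0 = 0.5000
x' = 1.5 + 0.5000·(sin 0.8326 − sin 1.8326) = 1.3869
y' = -2 − 0.5000·(cos 0.8326 − cos 1.8326) = -2.4659

(1.3869, -2.4659, 0.8326)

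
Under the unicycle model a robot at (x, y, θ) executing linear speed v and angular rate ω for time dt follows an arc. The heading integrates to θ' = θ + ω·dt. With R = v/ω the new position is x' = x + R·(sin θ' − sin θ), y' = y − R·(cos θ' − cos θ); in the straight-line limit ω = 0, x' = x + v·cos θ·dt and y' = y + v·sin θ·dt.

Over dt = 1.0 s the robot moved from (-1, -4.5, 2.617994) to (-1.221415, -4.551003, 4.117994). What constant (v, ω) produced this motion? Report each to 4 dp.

Δθ = 4.117994 − 2.617994 = 1.500000
ω = Δθ/dt = 1.500000/1.0 = 1.5000
R = Δx/(sin θ' − sin θ) = 0.1667
v = R·ω = 0.1667·1.5000 = 0.2500

v = 0.2500, ω = 1.5000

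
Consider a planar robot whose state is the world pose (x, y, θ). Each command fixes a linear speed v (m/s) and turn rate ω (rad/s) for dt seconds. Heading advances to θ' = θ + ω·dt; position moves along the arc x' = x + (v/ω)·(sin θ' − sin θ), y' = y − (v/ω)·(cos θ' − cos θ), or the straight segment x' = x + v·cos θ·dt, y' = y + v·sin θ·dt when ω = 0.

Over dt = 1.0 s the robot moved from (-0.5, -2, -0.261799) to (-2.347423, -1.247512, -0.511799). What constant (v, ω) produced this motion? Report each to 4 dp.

Δθ = -0.511799 − -0.261799 = -0.250000
ω = Δθ/dt = -0.250000/1.0 = -0.2500
R = Δx/(sin θ' − sin θ) = 8.0000
v = R·ω = 8.0000·-0.2500 = -2.0000

v = -2.0000, ω = -0.2500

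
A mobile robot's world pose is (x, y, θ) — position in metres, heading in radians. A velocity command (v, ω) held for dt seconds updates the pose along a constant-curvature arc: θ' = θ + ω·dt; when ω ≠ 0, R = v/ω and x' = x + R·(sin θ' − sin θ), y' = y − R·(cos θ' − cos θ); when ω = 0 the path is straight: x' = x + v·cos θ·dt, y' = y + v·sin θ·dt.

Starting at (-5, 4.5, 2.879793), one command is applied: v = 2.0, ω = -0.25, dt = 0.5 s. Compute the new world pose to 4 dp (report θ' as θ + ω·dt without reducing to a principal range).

(-5.9473, 4.8184, 2.7548)

θ' = 2.8798 + -0.25·0.5 = 2.7548
R = v/ω = 2.0/-0.25 = -8.0000
x' = -5 + -8.0000·(sin 2.7548 − sin 2.8798) = -5.9473
y' = 4.5 − -8.0000·(cos 2.7548 − cos 2.8798) = 4.8184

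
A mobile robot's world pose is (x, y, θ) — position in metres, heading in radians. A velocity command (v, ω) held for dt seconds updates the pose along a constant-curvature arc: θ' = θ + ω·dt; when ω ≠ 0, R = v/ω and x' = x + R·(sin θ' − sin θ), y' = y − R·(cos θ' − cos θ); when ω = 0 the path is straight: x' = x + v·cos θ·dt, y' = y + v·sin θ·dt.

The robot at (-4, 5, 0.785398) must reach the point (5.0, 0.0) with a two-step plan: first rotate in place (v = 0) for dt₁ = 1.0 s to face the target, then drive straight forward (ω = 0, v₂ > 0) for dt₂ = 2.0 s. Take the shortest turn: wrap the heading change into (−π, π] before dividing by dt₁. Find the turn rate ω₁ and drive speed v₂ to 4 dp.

ω₁ = -1.2925, v₂ = 5.1478

heading to target = atan2(0−5, 5−-4) = -0.5071
Δθ = wrap(-0.5071 − 0.7854) = -1.2925; ω₁ = Δθ/dt₁ = -1.2925
distance = √((5−-4)² + (0−5)²) = 10.2956; v₂ = distance/dt₂ = 5.1478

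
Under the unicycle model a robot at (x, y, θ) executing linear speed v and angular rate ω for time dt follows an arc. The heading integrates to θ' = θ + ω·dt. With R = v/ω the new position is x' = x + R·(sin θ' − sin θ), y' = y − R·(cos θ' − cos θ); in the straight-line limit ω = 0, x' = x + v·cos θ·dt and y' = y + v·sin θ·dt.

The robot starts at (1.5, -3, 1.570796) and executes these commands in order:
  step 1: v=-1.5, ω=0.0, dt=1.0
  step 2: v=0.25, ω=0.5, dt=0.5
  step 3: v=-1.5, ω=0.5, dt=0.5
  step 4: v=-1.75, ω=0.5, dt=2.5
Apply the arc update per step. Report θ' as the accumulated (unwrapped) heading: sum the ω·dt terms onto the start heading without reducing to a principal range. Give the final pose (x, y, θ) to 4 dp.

step 1: θ'=1.5708 (straight) → pose (1.5000, -4.5000, 1.5708)
step 2: θ'=1.8208 (R=0.5000) → pose (1.4845, -4.3763, 1.8208)
step 3: θ'=2.0708 (R=-3.0000) → pose (1.7584, -5.0724, 2.0708)
step 4: θ'=3.3208 (R=-3.5000) → pose (5.4538, -6.8383, 3.3208)

(5.4538, -6.8383, 3.3208)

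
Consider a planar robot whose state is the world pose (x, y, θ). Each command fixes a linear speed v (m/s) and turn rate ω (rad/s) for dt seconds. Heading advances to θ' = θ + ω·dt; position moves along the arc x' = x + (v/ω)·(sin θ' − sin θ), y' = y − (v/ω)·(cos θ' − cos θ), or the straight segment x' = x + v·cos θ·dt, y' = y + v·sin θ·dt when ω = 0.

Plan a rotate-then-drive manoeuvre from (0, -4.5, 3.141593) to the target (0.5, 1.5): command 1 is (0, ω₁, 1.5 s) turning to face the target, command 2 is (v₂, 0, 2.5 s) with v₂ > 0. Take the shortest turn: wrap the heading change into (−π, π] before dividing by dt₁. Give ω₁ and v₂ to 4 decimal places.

ω₁ = -1.1026, v₂ = 2.4083

heading to target = atan2(1.5−-4.5, 0.5−0) = 1.4877
Δθ = wrap(1.4877 − 3.1416) = -1.6539; ω₁ = Δθ/dt₁ = -1.1026
distance = √((0.5−0)² + (1.5−-4.5)²) = 6.0208; v₂ = distance/dt₂ = 2.4083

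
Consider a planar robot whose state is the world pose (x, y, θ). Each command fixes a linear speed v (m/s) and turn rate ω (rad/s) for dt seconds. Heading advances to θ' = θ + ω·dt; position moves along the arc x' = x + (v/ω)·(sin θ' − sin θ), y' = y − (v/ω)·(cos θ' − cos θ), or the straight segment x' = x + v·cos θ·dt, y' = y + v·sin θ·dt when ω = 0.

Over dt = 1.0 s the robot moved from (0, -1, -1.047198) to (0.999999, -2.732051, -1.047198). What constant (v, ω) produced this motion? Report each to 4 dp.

Δθ = -1.047198 − -1.047198 = 0.000000
ω = Δθ/dt = 0.000000/1.0 = 0.0000
ω = 0 → v = (Δx·cos θ + Δy·sin θ)/dt = 2.0000

v = 2.0000, ω = 0.0000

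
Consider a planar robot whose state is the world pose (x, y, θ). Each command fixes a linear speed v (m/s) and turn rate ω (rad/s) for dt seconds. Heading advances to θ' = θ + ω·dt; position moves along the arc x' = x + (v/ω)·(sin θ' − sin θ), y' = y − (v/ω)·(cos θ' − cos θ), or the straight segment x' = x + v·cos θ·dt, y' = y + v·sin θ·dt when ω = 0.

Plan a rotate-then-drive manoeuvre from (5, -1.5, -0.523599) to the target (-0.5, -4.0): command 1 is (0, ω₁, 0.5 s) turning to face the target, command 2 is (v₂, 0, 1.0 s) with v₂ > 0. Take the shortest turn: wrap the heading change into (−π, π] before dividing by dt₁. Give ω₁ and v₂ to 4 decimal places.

ω₁ = -4.3827, v₂ = 6.0415

heading to target = atan2(-4−-1.5, -0.5−5) = -2.7150
Δθ = wrap(-2.7150 − -0.5236) = -2.1914; ω₁ = Δθ/dt₁ = -4.3827
distance = √((-0.5−5)² + (-4−-1.5)²) = 6.0415; v₂ = distance/dt₂ = 6.0415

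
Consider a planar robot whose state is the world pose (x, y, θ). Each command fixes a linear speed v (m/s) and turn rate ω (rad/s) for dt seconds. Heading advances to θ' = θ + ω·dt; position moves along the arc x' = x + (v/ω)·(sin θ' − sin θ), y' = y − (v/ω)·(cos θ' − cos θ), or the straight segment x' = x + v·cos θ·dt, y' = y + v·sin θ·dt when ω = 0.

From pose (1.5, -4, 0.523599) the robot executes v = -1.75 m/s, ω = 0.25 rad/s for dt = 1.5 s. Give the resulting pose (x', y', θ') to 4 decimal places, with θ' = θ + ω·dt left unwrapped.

(-0.4772, -5.7032, 0.8986)

θ' = 0.5236 + 0.25·1.5 = 0.8986
R = v/ω = -1.75/0.25 = -7.0000
x' = 1.5 + -7.0000·(sin 0.8986 − sin 0.5236) = -0.4772
y' = -4 − -7.0000·(cos 0.8986 − cos 0.5236) = -5.7032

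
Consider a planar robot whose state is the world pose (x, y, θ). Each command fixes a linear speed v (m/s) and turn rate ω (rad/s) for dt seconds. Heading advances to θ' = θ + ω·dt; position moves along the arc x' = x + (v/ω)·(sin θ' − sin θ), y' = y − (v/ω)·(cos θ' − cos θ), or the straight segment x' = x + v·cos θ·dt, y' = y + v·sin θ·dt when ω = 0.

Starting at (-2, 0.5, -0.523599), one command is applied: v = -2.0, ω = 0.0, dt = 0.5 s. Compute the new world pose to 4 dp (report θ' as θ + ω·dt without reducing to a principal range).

(-2.8660, 1.0000, -0.5236)

θ' = -0.5236 + 0.0·0.5 = -0.5236
ω = 0 → straight: x' = -2 + -2.0·cos(-0.5236)·0.5 = -2.8660
y' = 0.5 + -2.0·sin(-0.5236)·0.5 = 1.0000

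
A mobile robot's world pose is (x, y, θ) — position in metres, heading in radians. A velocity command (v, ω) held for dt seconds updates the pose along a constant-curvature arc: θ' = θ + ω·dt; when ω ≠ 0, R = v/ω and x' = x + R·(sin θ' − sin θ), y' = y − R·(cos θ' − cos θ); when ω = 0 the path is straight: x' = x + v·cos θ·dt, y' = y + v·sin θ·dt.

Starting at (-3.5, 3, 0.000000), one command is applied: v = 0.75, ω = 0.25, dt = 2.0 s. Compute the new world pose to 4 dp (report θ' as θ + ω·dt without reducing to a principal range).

(-2.0617, 3.3673, 0.5000)

θ' = 0.0000 + 0.25·2.0 = 0.5000
R = v/ω = 0.75/0.25 = 3.0000
x' = -3.5 + 3.0000·(sin 0.5000 − sin 0.0000) = -2.0617
y' = 3 − 3.0000·(cos 0.5000 − cos 0.0000) = 3.3673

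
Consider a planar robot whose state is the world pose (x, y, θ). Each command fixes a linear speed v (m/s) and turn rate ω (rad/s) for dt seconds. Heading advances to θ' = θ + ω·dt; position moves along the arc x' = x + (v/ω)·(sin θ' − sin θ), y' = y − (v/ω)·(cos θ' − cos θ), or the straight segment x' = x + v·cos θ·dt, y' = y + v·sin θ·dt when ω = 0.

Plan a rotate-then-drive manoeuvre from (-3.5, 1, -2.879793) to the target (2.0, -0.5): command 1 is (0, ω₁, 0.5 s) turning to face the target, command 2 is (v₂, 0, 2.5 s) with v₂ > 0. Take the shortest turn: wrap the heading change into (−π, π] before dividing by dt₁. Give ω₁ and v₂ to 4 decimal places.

ω₁ = 5.2271, v₂ = 2.2804

heading to target = atan2(-0.5−1, 2−-3.5) = -0.2663
Δθ = wrap(-0.2663 − -2.8798) = 2.6135; ω₁ = Δθ/dt₁ = 5.2271
distance = √((2−-3.5)² + (-0.5−1)²) = 5.7009; v₂ = distance/dt₂ = 2.2804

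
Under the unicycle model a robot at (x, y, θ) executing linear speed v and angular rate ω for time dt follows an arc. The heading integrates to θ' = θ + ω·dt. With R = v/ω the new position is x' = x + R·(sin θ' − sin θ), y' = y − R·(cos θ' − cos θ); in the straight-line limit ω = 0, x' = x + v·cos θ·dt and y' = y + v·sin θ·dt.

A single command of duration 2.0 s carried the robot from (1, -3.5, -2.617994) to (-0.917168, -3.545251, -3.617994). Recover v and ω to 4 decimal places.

Δθ = -3.617994 − -2.617994 = -1.000000
ω = Δθ/dt = -1.000000/2.0 = -0.5000
R = Δx/(sin θ' − sin θ) = -2.0000
v = R·ω = -2.0000·-0.5000 = 1.0000

v = 1.0000, ω = -0.5000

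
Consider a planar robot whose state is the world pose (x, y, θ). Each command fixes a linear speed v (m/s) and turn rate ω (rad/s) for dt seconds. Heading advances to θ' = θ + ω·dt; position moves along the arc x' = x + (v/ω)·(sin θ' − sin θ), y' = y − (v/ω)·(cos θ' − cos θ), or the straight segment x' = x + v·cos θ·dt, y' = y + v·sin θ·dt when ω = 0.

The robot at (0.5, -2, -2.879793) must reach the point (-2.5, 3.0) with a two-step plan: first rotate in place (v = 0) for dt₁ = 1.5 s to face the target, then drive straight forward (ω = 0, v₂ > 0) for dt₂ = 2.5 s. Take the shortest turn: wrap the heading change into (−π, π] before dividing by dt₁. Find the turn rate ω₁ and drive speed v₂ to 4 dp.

heading to target = atan2(3−-2, -2.5−0.5) = 2.1112
Δθ = wrap(2.1112 − -2.8798) = -1.2922; ω₁ = Δθ/dt₁ = -0.8615
distance = √((-2.5−0.5)² + (3−-2)²) = 5.8310; v₂ = distance/dt₂ = 2.3324

ω₁ = -0.8615, v₂ = 2.3324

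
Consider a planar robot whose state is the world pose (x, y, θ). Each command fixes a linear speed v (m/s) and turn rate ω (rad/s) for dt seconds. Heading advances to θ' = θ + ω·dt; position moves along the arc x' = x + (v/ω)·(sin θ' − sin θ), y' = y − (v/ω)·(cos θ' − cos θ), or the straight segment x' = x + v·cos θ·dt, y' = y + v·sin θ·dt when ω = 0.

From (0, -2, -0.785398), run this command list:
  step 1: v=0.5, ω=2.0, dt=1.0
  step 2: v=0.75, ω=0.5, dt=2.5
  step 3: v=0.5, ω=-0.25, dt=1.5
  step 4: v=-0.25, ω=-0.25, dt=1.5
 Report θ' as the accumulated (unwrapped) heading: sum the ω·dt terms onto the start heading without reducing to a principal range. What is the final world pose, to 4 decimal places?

(-0.4177, -0.0034, 1.7146)

step 1: θ'=1.2146 (R=0.2500) → pose (0.4111, -1.9104, 1.2146)
step 2: θ'=2.4646 (R=1.5000) → pose (-0.0551, -0.2181, 2.4646)
step 3: θ'=2.0896 (R=-2.0000) → pose (-0.5390, 0.3491, 2.0896)
step 4: θ'=1.7146 (R=1.0000) → pose (-0.4177, -0.0034, 1.7146)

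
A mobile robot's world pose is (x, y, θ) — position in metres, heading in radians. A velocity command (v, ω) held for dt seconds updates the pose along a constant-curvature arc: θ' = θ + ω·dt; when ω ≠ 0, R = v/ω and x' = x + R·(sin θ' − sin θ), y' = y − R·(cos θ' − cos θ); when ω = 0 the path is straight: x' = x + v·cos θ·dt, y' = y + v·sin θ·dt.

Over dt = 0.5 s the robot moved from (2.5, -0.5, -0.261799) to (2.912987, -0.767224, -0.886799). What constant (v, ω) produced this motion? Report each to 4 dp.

Δθ = -0.886799 − -0.261799 = -0.625000
ω = Δθ/dt = -0.625000/0.5 = -1.2500
R = Δx/(sin θ' − sin θ) = -0.8000
v = R·ω = -0.8000·-1.2500 = 1.0000

v = 1.0000, ω = -1.2500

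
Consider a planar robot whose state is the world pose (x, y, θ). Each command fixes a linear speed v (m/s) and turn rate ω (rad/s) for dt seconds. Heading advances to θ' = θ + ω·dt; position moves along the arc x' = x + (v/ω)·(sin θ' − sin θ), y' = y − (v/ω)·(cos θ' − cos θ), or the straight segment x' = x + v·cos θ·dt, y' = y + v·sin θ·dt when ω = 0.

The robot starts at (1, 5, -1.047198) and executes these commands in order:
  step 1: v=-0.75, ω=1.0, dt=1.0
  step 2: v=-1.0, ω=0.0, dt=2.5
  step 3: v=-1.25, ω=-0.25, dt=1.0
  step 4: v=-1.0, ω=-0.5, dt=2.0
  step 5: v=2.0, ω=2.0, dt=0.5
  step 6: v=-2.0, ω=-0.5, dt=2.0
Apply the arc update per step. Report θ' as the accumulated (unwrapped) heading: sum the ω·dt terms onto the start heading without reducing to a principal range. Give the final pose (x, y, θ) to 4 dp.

(-6.6895, 9.1356, -1.2972)

step 1: θ'=-0.0472 (R=-0.7500) → pose (0.3859, 5.3742, -0.0472)
step 2: θ'=-0.0472 (straight) → pose (-2.1113, 5.4921, -0.0472)
step 3: θ'=-0.2972 (R=5.0000) → pose (-3.3397, 5.7057, -0.2972)
step 4: θ'=-1.2972 (R=2.0000) → pose (-4.6796, 7.0777, -1.2972)
step 5: θ'=-0.2972 (R=1.0000) → pose (-4.0096, 6.3917, -0.2972)
step 6: θ'=-1.2972 (R=4.0000) → pose (-6.6895, 9.1356, -1.2972)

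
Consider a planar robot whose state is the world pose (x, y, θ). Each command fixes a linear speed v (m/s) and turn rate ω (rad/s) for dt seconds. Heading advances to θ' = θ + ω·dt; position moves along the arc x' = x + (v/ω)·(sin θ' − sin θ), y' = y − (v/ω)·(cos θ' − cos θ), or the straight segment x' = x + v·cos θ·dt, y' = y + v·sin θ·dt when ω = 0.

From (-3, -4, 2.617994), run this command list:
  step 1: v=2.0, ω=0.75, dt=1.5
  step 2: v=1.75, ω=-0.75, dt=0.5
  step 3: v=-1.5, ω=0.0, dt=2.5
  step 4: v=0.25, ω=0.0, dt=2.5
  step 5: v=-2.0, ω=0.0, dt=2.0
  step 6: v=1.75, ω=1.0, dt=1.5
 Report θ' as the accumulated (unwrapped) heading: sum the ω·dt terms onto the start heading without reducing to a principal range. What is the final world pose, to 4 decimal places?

(-1.0314, -4.8377, 4.8680)

step 1: θ'=3.7430 (R=2.6667) → pose (-5.8421, -4.1106, 3.7430)
step 2: θ'=3.3680 (R=-2.3333) → pose (-6.6386, -4.4605, 3.3680)
step 3: θ'=3.3680 (straight) → pose (-2.9843, -3.6187, 3.3680)
step 4: θ'=3.3680 (straight) → pose (-3.5933, -3.7590, 3.3680)
step 5: θ'=3.3680 (straight) → pose (0.3046, -2.8611, 3.3680)
step 6: θ'=4.8680 (R=1.7500) → pose (-1.0314, -4.8377, 4.8680)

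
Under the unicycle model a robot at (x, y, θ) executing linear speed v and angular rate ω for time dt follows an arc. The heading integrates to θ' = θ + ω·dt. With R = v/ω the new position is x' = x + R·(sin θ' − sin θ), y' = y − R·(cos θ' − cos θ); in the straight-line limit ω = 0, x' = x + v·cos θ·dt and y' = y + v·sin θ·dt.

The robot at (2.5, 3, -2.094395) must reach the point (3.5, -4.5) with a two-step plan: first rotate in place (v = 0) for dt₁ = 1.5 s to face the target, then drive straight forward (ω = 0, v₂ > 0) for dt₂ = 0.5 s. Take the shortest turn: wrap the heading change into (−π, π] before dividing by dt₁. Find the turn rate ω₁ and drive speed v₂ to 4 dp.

ω₁ = 0.4374, v₂ = 15.1327

heading to target = atan2(-4.5−3, 3.5−2.5) = -1.4382
Δθ = wrap(-1.4382 − -2.0944) = 0.6562; ω₁ = Δθ/dt₁ = 0.4374
distance = √((3.5−2.5)² + (-4.5−3)²) = 7.5664; v₂ = distance/dt₂ = 15.1327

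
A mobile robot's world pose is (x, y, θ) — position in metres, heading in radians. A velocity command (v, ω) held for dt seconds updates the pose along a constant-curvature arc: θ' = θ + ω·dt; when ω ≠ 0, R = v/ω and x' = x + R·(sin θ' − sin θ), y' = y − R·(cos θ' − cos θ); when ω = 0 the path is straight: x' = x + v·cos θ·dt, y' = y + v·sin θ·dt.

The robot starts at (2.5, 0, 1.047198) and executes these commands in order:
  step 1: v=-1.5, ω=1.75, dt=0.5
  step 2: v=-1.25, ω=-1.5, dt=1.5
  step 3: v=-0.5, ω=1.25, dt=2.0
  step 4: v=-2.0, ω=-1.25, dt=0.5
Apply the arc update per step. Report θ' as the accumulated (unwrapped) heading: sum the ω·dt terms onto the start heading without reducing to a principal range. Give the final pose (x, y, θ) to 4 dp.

(1.2085, -3.3475, 1.5472)

step 1: θ'=1.9222 (R=-0.8571) → pose (2.4375, -0.7236, 1.9222)
step 2: θ'=-0.3278 (R=0.8333) → pose (1.3868, -1.7994, -0.3278)
step 3: θ'=2.1722 (R=-0.4000) → pose (0.9282, -2.4044, 2.1722)
step 4: θ'=1.5472 (R=1.6000) → pose (1.2085, -3.3475, 1.5472)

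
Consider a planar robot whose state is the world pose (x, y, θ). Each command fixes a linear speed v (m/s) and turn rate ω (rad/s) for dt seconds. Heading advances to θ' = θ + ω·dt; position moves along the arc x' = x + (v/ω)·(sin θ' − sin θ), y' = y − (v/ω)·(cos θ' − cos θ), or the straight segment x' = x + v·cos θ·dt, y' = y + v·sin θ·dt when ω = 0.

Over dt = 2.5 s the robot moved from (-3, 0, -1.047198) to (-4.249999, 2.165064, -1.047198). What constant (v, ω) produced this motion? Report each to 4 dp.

Δθ = -1.047198 − -1.047198 = 0.000000
ω = Δθ/dt = 0.000000/2.5 = 0.0000
ω = 0 → v = (Δx·cos θ + Δy·sin θ)/dt = -1.0000

v = -1.0000, ω = 0.0000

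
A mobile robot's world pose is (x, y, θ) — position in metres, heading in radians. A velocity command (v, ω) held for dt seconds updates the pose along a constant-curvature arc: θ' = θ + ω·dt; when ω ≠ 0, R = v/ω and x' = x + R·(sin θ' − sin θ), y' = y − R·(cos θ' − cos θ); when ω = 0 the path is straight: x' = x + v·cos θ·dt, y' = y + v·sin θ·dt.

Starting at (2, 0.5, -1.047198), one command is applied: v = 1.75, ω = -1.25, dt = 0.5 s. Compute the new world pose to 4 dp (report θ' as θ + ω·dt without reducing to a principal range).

θ' = -1.0472 + -1.25·0.5 = -1.6722
R = v/ω = 1.75/-1.25 = -1.4000
x' = 2 + -1.4000·(sin -1.6722 − sin -1.0472) = 2.1804
y' = 0.5 − -1.4000·(cos -1.6722 − cos -1.0472) = -0.3417

(2.1804, -0.3417, -1.6722)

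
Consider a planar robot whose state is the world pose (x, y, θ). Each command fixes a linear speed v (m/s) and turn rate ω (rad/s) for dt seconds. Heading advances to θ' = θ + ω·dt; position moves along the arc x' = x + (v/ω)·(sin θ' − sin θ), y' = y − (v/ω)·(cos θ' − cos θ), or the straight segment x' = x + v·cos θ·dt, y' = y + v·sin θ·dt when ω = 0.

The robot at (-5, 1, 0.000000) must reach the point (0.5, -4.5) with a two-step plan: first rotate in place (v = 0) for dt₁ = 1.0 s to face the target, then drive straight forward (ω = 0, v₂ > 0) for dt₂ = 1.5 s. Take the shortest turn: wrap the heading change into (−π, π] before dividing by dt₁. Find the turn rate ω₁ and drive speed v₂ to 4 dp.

heading to target = atan2(-4.5−1, 0.5−-5) = -0.7854
Δθ = wrap(-0.7854 − 0.0000) = -0.7854; ω₁ = Δθ/dt₁ = -0.7854
distance = √((0.5−-5)² + (-4.5−1)²) = 7.7782; v₂ = distance/dt₂ = 5.1854

ω₁ = -0.7854, v₂ = 5.1854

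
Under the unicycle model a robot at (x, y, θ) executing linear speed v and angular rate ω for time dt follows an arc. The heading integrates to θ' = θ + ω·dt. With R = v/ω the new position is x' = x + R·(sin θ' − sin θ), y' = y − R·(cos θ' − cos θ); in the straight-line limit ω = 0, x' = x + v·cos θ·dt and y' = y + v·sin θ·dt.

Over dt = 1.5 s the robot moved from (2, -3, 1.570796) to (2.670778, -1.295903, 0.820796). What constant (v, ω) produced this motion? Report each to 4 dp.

v = 1.2500, ω = -0.5000

Δθ = 0.820796 − 1.570796 = -0.750000
ω = Δθ/dt = -0.750000/1.5 = -0.5000
R = −Δy/(cos θ' − cos θ) = -2.5000
v = R·ω = -2.5000·-0.5000 = 1.2500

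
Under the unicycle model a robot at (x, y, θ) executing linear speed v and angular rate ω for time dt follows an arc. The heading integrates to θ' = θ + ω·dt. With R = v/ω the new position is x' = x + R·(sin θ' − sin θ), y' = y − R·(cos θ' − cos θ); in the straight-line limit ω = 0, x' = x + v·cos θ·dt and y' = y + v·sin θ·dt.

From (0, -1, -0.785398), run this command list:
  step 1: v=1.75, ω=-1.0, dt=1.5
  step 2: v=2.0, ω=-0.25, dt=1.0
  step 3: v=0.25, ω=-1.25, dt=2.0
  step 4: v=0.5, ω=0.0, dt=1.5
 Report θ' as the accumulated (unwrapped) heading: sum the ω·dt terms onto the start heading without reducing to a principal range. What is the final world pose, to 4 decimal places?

(-1.4660, -3.7772, -5.0354)

step 1: θ'=-2.2854 (R=-1.7500) → pose (0.0844, -3.3842, -2.2854)
step 2: θ'=-2.5354 (R=-8.0000) → pose (-1.4004, -4.7163, -2.5354)
step 3: θ'=-5.0354 (R=-0.2000) → pose (-1.7041, -4.4884, -5.0354)
step 4: θ'=-5.0354 (straight) → pose (-1.4660, -3.7772, -5.0354)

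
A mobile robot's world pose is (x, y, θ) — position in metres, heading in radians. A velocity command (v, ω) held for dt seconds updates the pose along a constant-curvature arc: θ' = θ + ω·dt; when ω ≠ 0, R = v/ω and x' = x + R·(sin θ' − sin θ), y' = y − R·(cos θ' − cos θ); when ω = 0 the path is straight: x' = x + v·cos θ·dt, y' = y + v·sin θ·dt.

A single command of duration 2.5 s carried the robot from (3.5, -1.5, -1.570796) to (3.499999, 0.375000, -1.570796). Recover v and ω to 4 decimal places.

v = -0.7500, ω = 0.0000

Δθ = -1.570796 − -1.570796 = 0.000000
ω = Δθ/dt = 0.000000/2.5 = 0.0000
ω = 0 → v = (Δx·cos θ + Δy·sin θ)/dt = -0.7500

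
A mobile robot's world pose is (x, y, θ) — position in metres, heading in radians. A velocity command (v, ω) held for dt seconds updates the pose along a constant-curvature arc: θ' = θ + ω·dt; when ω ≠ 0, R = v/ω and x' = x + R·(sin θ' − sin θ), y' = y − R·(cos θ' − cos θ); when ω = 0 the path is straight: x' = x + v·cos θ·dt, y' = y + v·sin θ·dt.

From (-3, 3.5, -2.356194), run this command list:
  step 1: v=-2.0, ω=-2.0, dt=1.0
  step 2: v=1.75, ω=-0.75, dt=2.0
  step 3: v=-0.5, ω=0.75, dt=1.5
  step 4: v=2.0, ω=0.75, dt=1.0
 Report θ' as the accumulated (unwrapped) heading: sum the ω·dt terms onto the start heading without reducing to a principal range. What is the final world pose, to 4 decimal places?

step 1: θ'=-4.3562 (R=1.0000) → pose (-1.3557, 3.1416, -4.3562)
step 2: θ'=-5.8562 (R=-2.3333) → pose (-0.1351, 6.0791, -5.8562)
step 3: θ'=-4.7312 (R=-0.6667) → pose (-0.5256, 5.4848, -4.7312)
step 4: θ'=-3.9812 (R=2.6667) → pose (-1.2068, 7.3157, -3.9812)

(-1.2068, 7.3157, -3.9812)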